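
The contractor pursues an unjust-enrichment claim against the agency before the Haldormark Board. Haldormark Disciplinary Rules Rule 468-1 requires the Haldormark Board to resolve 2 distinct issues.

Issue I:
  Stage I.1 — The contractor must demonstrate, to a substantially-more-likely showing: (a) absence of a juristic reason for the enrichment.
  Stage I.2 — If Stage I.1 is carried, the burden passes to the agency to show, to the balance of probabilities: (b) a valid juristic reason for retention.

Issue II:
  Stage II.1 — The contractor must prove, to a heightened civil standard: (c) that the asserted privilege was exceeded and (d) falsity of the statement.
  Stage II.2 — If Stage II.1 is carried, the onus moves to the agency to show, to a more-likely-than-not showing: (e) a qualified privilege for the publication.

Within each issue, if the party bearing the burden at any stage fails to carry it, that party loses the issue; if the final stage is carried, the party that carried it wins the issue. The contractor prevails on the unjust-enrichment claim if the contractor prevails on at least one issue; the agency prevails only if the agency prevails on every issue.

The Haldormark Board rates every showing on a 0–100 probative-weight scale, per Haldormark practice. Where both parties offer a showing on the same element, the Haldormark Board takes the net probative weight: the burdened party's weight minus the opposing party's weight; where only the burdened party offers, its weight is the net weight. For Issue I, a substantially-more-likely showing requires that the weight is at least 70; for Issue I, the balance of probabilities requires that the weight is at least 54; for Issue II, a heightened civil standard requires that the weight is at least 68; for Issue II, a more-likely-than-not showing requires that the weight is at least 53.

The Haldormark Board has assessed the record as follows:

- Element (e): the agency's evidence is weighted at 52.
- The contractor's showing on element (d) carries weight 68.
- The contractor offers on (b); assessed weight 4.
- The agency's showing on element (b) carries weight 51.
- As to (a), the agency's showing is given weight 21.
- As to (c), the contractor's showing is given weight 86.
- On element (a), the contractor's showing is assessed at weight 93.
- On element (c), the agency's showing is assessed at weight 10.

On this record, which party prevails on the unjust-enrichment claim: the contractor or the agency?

— Issue I —
Stage I.1 (contractor, a substantially-more-likely showing, weight is at least 70): (a) net 93−21=72 ≥ 70 — meets.
  Stage I.1 carried; the burden shifts to the agency.
Stage I.2 (agency, the balance of probabilities, weight is at least 54): (b) net 51−4=47 < 54 — fails.
  The agency does not carry Stage I.2.
So the contractor prevails on this issue.
— Issue II —
At Stage II.1 the contractor must meet a heightened civil standard (weight is at least 68): on (c) the weight is 86 less the opposing 10 gives net 76, ≥ 68, so (c) meets the standard; on (d) the weight is 68, which does reach 68, so (d) meets the standard.
  Stage II.1 carried; the burden shifts to the agency.
At Stage II.2 the agency must meet a more-likely-than-not showing (weight is at least 53): on (e) the weight is 52, which does not reach 53, so (e) does not meet the standard.
  Stage II.2 not carried; the agency fails its burden.
The contractor prevails on this issue.
Per-issue: Issue I → contractor; Issue II → contractor. The contractor must prevail on at least one issue; overall, the contractor prevails.

contractor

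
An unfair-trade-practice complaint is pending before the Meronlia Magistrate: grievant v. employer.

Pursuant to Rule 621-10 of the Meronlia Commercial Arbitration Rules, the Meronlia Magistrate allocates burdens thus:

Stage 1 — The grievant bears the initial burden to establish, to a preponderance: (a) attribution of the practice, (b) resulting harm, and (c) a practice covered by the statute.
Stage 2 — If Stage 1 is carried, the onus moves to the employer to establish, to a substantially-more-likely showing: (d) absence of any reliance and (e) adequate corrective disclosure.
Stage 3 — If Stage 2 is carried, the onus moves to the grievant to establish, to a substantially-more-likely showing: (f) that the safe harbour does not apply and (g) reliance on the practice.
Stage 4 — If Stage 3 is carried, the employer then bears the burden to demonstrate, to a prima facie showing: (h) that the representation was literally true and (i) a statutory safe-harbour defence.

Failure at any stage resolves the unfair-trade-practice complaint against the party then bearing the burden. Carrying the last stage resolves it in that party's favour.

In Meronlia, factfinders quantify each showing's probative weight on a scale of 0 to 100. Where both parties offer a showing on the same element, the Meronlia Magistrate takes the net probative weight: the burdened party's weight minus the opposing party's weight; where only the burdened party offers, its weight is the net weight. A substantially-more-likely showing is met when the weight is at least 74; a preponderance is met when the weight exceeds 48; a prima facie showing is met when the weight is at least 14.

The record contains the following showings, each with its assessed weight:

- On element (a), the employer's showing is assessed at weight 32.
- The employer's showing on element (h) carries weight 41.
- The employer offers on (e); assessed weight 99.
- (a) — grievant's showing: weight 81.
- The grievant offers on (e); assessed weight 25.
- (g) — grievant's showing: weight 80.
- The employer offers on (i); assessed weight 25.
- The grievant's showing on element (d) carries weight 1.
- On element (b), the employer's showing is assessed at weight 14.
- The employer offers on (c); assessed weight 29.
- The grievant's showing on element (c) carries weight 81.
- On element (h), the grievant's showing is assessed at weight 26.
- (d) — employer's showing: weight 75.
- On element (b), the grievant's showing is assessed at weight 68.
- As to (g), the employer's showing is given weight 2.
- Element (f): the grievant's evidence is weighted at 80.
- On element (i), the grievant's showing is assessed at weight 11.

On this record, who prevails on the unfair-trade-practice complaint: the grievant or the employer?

Stage 1 — burden on grievant; standard: a preponderance (weight exceeds 48).
    (a): 81 − 32 = 49 > 48 [met]
    (b): 68 − 14 = 54 > 48 [met]
    (c): 81 − 29 = 52 > 48 [met]
  All elements met. The burden passes to the employer.
Stage 2 — burden on employer; standard: a substantially-more-likely showing (weight is at least 74).
    (d): 75 − 1 = 74 ≥ 74 [met]
    (e): 99 − 25 = 74 ≥ 74 [met]
  The employer carries Stage 2; the grievant now bears the burden.
Stage 3 — burden on grievant; standard: a substantially-more-likely showing (weight is at least 74).
    (f): 80 ≥ 74 [met]
    (g): 80 − 2 = 78 ≥ 74 [met]
  Stage 3 is satisfied; the onus moves to the employer.
Stage 4 — burden on employer; standard: a prima facie showing (weight is at least 14).
    (h): 41 − 26 = 15 ≥ 14 [met]
    (i): 25 − 11 = 14 ≥ 14 [met]
  Stage 4 carried; the final stage is satisfied.
All stages carried — the employer prevails.

employer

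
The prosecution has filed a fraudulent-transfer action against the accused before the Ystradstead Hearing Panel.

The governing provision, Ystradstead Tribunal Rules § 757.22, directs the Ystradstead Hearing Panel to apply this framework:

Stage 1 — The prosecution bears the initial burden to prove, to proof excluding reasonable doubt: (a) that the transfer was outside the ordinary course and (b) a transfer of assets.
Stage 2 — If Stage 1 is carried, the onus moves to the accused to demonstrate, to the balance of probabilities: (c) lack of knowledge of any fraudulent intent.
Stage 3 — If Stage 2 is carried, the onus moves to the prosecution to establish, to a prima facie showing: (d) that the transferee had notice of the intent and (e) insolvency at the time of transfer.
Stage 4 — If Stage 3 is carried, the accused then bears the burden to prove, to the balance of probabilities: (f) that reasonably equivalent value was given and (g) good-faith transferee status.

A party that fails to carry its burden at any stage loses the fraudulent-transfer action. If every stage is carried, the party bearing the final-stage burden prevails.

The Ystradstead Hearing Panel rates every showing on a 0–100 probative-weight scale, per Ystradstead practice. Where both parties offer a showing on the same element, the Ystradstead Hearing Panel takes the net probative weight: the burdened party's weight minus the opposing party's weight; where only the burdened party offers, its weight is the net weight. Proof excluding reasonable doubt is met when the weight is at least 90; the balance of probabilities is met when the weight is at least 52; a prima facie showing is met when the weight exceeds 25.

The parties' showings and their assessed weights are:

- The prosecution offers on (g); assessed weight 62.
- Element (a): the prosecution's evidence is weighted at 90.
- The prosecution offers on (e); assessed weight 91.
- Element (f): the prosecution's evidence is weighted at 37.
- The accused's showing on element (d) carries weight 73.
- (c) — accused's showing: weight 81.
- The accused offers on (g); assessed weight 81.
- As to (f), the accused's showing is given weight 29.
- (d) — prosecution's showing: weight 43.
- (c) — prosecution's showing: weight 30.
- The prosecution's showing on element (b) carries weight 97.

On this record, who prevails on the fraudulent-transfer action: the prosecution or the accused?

prosecution

Stage 1 — burden on prosecution; standard: proof excluding reasonable doubt (weight is at least 90).
    (a): 90 ≥ 90 [met]
    (b): 97 ≥ 90 [met]
  All elements met. The burden passes to the accused.
Stage 2 — burden on accused; standard: the balance of probabilities (weight is at least 52).
    (c): 81 − 30 = 51 < 52 [not met]
  The accused does not carry Stage 2.
So the prosecution prevails.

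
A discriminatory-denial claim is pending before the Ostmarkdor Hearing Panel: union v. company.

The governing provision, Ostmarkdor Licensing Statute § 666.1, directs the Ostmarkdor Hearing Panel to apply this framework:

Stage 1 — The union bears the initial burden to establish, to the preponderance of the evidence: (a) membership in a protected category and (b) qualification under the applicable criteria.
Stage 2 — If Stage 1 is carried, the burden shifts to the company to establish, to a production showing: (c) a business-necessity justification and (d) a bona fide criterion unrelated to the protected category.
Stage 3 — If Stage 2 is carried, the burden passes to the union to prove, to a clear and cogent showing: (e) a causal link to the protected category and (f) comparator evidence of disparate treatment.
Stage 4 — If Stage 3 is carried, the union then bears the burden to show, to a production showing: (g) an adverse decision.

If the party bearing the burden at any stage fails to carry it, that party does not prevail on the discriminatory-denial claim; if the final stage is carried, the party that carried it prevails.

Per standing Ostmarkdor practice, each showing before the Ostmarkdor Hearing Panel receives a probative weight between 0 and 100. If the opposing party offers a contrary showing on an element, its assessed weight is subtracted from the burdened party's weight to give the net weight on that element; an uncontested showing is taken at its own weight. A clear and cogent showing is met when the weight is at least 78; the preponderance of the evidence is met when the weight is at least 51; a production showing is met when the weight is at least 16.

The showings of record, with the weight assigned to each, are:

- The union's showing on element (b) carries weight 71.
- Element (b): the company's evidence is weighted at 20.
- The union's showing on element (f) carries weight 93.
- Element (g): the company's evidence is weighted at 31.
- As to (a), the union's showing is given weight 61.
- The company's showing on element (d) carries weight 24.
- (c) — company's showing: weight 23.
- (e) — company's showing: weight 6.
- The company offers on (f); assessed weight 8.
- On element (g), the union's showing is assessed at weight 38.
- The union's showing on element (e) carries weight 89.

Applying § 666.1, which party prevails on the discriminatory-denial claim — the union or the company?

Stage 1 (union, the preponderance of the evidence, weight is at least 51): (a) 61 ≥ 51 — meets; (b) net 71−20=51 ≥ 51 — meets.
  Stage 1 carried; the burden shifts to the company.
Stage 2 (company, a production showing, weight is at least 16): (c) 23 ≥ 16 — meets; (d) 24 ≥ 16 — meets.
  Stage 2 carried; the burden shifts to the union.
Stage 3 (union, a clear and cogent showing, weight is at least 78): (e) net 89−6=83 ≥ 78 — meets; (f) net 93−8=85 ≥ 78 — meets.
  Stage 3 carried; the burden remains with the union.
Stage 4 (union, a production showing, weight is at least 16): (g) net 38−31=7 < 16 — fails.
  The union does not carry Stage 4.
The analysis ends at Stage 4; the company prevails.

company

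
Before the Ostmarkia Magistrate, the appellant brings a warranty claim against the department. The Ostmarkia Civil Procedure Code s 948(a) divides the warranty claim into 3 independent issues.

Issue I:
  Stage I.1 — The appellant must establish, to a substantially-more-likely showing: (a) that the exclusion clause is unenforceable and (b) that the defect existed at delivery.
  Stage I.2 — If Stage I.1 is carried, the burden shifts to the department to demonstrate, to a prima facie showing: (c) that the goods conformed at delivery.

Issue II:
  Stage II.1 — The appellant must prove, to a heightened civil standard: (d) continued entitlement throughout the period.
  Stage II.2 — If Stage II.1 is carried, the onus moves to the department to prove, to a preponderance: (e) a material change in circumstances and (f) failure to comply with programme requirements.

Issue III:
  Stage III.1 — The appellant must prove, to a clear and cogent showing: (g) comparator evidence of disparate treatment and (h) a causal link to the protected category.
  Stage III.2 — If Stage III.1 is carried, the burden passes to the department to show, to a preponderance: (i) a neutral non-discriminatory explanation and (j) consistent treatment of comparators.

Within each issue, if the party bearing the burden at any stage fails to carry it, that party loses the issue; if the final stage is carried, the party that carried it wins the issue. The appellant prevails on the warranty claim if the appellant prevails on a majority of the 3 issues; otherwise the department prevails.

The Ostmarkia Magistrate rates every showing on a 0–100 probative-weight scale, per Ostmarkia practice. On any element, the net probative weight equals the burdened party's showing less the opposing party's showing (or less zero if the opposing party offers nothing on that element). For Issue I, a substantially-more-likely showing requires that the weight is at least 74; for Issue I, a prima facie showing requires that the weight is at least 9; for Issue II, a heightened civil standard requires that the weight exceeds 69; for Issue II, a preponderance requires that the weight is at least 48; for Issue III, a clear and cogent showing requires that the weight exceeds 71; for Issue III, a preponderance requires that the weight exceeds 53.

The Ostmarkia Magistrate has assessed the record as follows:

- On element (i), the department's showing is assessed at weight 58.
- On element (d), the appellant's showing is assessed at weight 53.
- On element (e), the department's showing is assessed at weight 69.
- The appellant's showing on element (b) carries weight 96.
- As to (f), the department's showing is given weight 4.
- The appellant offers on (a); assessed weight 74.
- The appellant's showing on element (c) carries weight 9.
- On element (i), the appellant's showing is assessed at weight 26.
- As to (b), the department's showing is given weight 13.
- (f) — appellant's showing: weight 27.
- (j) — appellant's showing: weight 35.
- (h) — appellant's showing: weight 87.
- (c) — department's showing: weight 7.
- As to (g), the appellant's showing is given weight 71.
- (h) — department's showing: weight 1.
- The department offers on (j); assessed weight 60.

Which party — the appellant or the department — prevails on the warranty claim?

— Issue I —
Stage I.1 (appellant, a substantially-more-likely showing, weight is at least 74): (a) 74 ≥ 74 — meets; (b) net 96−13=83 ≥ 74 — meets.
  Stage I.1 carried; the burden shifts to the department.
Stage I.2 (department, a prima facie showing, weight is at least 9): (c) net 7−9=-2 < 9 — fails.
  Stage I.2 not carried; the department fails its burden.
The analysis ends at Stage I.2; the appellant prevails on this issue.
— Issue II —
Stage II.1 (appellant, a heightened civil standard, weight exceeds 69): (d) 53 ≤ 69 — fails.
  Not every element is met, so the appellant fails to carry Stage II.1.
So the department prevails on this issue.
— Issue III —
At Stage III.1 the appellant must meet a clear and cogent showing (weight exceeds 71): on (g) the weight is 71, ≤ 71, so (g) does not meet the standard; on (h) the weight is 87 less the opposing 1 gives net 86, which does exceed 71, so (h) meets the standard.
  Not every element is met, so the appellant fails to carry Stage III.1.
The analysis ends at Stage III.1; the department prevails on this issue.
Per-issue: Issue I → appellant; Issue II → department; Issue III → department. The appellant must prevail on a majority of issues; overall, the department prevails.

department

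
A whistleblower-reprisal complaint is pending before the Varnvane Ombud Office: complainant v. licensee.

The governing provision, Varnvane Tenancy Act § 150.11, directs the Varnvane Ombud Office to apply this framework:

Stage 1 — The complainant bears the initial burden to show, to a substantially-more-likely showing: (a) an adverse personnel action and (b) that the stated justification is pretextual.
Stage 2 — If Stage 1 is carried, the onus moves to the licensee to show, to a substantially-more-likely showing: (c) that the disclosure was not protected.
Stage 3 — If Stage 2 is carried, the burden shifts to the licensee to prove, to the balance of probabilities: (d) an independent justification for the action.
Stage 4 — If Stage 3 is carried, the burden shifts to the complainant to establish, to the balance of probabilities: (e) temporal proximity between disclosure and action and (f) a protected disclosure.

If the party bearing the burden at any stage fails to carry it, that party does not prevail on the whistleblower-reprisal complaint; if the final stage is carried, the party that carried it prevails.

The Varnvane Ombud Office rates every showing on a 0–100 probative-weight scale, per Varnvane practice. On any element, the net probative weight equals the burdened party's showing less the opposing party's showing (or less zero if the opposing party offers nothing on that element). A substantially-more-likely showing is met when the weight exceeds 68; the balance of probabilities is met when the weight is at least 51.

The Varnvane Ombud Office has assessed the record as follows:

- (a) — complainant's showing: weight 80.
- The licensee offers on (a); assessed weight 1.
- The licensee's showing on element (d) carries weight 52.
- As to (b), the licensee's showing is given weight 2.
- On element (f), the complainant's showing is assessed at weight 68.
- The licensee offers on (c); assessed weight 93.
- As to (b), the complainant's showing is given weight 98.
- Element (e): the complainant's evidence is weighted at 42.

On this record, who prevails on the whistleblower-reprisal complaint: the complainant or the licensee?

licensee

At Stage 1 the complainant must meet a substantially-more-likely showing (weight exceeds 68): on (a) the weight is 80 less the opposing 1 gives net 79, > 68, so (a) meets the standard; on (b) the weight is 98 less the opposing 2 gives net 96, > 68, so (b) meets the standard.
  All elements met. The burden passes to the licensee.
At Stage 2 the licensee must meet a substantially-more-likely showing (weight exceeds 68): on (c) the weight is 93, > 68, so (c) meets the standard.
  Stage 2 is satisfied; the licensee continues to bear the burden.
At Stage 3 the licensee must meet the balance of probabilities (weight is at least 51): on (d) the weight is 52, which does reach 51, so (d) meets the standard.
  Stage 3 carried; the burden shifts to the complainant.
At Stage 4 the complainant must meet the balance of probabilities (weight is at least 51): on (e) the weight is 42, which does not reach 51, so (e) does not meet the standard; on (f) the weight is 68, ≥ 51, so (f) meets the standard.
  Not every element is met, so the complainant fails to carry Stage 4.
The licensee prevails.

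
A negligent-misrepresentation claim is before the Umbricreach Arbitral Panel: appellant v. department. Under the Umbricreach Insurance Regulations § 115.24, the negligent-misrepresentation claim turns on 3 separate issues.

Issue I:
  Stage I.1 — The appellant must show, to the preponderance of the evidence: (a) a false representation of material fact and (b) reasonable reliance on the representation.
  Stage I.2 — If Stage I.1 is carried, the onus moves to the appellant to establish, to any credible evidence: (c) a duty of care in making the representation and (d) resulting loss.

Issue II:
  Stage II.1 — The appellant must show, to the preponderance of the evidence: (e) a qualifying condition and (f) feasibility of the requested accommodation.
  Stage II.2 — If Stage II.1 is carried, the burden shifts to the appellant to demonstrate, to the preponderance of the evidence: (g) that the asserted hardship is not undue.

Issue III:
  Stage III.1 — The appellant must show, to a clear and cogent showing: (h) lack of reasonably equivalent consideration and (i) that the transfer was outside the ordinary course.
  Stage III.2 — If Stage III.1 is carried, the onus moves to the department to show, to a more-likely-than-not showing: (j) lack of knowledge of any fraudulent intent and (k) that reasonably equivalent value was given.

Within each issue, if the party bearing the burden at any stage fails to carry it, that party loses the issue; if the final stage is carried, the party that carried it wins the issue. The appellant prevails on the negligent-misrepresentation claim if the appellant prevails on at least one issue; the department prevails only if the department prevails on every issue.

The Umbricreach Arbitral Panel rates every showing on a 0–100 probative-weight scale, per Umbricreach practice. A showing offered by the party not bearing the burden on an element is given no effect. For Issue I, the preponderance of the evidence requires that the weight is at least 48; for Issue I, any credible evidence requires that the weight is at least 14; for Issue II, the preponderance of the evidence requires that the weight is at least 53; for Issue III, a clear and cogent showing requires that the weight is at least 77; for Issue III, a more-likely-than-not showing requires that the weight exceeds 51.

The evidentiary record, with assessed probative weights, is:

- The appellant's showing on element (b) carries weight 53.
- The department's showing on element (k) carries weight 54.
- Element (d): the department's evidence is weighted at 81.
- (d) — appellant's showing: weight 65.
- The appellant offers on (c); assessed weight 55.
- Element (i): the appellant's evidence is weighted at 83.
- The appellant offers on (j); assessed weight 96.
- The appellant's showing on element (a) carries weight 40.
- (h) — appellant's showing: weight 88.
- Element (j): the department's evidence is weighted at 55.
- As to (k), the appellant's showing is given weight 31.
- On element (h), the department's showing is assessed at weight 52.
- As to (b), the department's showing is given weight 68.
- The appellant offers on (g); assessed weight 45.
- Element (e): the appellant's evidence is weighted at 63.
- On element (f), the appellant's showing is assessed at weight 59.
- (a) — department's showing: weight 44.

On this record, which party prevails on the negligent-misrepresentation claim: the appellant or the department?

department

— Issue I —
Stage I.1 — burden on appellant; standard: the preponderance of the evidence (weight is at least 48).
    (a): 40 (department's 44 disregarded) < 48 [not met]
    (b): 53 (department's 68 disregarded) ≥ 48 [met]
  Not every element is met, so the appellant fails to carry Stage I.1.
The analysis ends at Stage I.1; the department prevails on this issue.
— Issue II —
Stage II.1 — burden on appellant; standard: the preponderance of the evidence (weight is at least 53).
    (e): 63 ≥ 53 [met]
    (f): 59 ≥ 53 [met]
  All elements met. The appellant retains the burden for Stage II.2.
Stage II.2 — burden on appellant; standard: the preponderance of the evidence (weight is at least 53).
    (g): 45 < 53 [not met]
  Stage II.2 not carried; the appellant fails its burden.
The analysis ends at Stage II.2; the department prevails on this issue.
— Issue III —
Stage III.1 — burden on appellant; standard: a clear and cogent showing (weight is at least 77).
    (h): 88 (department's 52 disregarded) ≥ 77 [met]
    (i): 83 ≥ 77 [met]
  Stage III.1 carried; the burden shifts to the department.
Stage III.2 — burden on department; standard: a more-likely-than-not showing (weight exceeds 51).
    (j): 55 (appellant's 96 disregarded) > 51 [met]
    (k): 54 (appellant's 31 disregarded) > 51 [met]
  Stage III.2 carried; the final stage is satisfied.
With every stage satisfied, the department prevails on this issue.
Per-issue: Issue I → department; Issue II → department; Issue III → department. The appellant must prevail on at least one issue; overall, the department prevails.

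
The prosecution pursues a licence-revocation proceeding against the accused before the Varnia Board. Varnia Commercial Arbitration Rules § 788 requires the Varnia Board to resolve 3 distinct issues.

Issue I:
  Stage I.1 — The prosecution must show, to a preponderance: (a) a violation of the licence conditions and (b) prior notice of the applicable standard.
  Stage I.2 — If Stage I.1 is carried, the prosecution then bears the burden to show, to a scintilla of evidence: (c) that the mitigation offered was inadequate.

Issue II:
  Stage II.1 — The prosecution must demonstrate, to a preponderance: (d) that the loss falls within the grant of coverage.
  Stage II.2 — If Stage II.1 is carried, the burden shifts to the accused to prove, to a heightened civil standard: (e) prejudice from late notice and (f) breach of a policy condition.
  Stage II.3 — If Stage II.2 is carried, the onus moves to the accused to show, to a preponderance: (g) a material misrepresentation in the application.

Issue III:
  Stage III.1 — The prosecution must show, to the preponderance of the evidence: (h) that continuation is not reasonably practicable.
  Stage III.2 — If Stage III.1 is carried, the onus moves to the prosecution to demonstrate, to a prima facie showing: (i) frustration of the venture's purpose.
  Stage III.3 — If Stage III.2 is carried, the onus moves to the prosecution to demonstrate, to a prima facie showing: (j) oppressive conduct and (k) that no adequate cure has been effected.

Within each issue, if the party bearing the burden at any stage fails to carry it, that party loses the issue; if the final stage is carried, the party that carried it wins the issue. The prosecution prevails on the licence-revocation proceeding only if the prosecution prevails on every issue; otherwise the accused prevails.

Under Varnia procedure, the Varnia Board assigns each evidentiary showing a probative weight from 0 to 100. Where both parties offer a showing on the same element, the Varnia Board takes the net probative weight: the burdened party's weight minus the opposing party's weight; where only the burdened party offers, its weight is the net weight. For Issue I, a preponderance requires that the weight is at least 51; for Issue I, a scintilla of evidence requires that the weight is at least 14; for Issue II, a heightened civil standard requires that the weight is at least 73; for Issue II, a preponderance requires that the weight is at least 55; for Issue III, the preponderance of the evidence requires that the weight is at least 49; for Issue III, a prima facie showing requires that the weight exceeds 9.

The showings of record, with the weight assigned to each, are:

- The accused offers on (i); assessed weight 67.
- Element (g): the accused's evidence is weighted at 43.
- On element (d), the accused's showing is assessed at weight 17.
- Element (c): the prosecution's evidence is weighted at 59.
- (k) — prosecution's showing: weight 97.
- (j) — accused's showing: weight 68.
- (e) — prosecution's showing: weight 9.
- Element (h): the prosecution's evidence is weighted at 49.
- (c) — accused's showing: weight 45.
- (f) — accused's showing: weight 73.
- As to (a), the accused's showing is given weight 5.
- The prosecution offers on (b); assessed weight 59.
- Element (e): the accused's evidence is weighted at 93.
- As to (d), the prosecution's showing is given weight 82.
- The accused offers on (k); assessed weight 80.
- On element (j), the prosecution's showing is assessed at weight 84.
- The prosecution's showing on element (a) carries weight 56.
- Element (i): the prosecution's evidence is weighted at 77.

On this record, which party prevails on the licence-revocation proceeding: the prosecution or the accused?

prosecution

— Issue I —
Stage I.1 (prosecution, a preponderance, weight is at least 51): (a) net 56−5=51 ≥ 51 — meets; (b) 59 ≥ 51 — meets.
  Stage I.1 is satisfied; the prosecution continues to bear the burden.
Stage I.2 (prosecution, a scintilla of evidence, weight is at least 14): (c) net 59−45=14 ≥ 14 — meets.
  All elements met at the final stage.
Every stage carried; the prosecution prevails on this issue.
— Issue II —
Stage II.1 (prosecution, a preponderance, weight is at least 55): (d) net 82−17=65 ≥ 55 — meets.
  Stage II.1 carried; the burden shifts to the accused.
Stage II.2 (accused, a heightened civil standard, weight is at least 73): (e) net 93−9=84 ≥ 73 — meets; (f) 73 ≥ 73 — meets.
  Stage II.2 is satisfied; the accused continues to bear the burden.
Stage II.3 (accused, a preponderance, weight is at least 55): (g) 43 < 55 — fails.
  Stage II.3 not carried; the accused fails its burden.
The prosecution prevails on this issue.
— Issue III —
At Stage III.1 the prosecution must meet the preponderance of the evidence (weight is at least 49): on (h) the weight is 49, ≥ 49, so (h) meets the standard.
  Stage III.1 is satisfied; the prosecution continues to bear the burden.
At Stage III.2 the prosecution must meet a prima facie showing (weight exceeds 9): on (i) the weight is 77 less the opposing 67 gives net 10, which does exceed 9, so (i) meets the standard.
  All elements met. The prosecution retains the burden for Stage III.3.
At Stage III.3 the prosecution must meet a prima facie showing (weight exceeds 9): on (j) the weight is 84 less the opposing 68 gives net 16, > 9, so (j) meets the standard; on (k) the weight is 97 less the opposing 80 gives net 17, which does exceed 9, so (k) meets the standard.
  Stage III.3 carried; the final stage is satisfied.
With every stage satisfied, the prosecution prevails on this issue.
Per-issue: Issue I → prosecution; Issue II → prosecution; Issue III → prosecution. The prosecution must prevail on every issue; overall, the prosecution prevails.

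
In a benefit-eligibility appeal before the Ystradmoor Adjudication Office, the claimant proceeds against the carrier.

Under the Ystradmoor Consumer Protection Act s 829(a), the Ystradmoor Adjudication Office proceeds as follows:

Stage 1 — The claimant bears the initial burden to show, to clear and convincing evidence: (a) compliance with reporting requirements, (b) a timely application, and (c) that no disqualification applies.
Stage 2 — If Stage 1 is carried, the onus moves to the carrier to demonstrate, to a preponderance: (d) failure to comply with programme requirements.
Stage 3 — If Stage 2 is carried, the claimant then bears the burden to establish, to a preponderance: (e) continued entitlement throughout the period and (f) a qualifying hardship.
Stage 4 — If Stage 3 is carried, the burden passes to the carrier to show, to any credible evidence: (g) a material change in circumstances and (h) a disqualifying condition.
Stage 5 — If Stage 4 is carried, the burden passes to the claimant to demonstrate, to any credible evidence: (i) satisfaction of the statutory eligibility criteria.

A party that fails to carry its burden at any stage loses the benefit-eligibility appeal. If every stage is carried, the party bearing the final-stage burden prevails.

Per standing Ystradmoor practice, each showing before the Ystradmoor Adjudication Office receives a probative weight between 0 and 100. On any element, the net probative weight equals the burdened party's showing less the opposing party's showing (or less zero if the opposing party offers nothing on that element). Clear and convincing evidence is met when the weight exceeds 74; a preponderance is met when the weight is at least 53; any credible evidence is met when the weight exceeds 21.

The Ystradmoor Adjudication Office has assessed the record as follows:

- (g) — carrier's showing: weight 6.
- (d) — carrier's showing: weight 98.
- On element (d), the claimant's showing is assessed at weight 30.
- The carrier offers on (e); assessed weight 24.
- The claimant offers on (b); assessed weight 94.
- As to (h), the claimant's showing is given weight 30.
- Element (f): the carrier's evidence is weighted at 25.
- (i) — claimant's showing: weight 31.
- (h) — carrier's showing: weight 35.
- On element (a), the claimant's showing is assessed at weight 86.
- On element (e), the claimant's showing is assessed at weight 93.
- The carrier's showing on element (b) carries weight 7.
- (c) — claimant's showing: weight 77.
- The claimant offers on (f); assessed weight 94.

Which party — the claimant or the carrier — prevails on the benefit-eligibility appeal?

Stage 1 (claimant, clear and convincing evidence, weight exceeds 74): (a) 86 > 74 — meets; (b) net 94−7=87 > 74 — meets; (c) 77 > 74 — meets.
  All elements met. The burden passes to the carrier.
Stage 2 (carrier, a preponderance, weight is at least 53): (d) net 98−30=68 ≥ 53 — meets.
  The carrier carries Stage 2; the claimant now bears the burden.
Stage 3 (claimant, a preponderance, weight is at least 53): (e) net 93−24=69 ≥ 53 — meets; (f) net 94−25=69 ≥ 53 — meets.
  Stage 3 carried; the burden shifts to the carrier.
Stage 4 (carrier, any credible evidence, weight exceeds 21): (g) 6 ≤ 21 — fails; (h) net 35−30=5 ≤ 21 — fails.
  Stage 4 not carried; the carrier fails its burden.
The analysis ends at Stage 4; the claimant prevails.

claimant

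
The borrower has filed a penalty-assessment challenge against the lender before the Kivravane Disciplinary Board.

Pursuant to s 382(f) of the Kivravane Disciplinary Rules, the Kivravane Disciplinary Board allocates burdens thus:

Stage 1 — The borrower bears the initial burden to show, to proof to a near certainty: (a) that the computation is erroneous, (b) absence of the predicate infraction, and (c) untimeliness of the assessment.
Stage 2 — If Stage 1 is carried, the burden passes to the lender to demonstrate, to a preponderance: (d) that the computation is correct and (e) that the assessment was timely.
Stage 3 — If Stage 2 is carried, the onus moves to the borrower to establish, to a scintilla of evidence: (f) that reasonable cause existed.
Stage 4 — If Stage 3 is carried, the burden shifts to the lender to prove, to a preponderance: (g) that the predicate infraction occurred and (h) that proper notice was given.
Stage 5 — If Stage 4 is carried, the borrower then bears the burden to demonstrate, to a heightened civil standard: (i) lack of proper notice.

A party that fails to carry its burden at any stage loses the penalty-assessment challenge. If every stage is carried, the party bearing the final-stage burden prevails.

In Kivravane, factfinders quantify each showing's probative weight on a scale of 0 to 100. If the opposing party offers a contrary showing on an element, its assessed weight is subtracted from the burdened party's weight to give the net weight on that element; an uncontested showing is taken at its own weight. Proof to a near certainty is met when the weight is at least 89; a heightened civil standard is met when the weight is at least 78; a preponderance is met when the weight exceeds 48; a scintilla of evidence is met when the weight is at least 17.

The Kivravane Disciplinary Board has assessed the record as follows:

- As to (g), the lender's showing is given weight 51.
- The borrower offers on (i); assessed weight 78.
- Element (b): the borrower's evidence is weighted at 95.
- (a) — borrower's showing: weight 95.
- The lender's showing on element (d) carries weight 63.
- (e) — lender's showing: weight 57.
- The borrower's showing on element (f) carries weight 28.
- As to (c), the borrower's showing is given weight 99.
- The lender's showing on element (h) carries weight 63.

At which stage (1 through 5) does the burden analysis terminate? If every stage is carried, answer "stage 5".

stage 5

Stage 1 — burden on borrower; standard: proof to a near certainty (weight is at least 89).
    (a): 95 ≥ 89 [met]
    (b): 95 ≥ 89 [met]
    (c): 99 ≥ 89 [met]
  Stage 1 carried; the burden shifts to the lender.
Stage 2 — burden on lender; standard: a preponderance (weight exceeds 48).
    (d): 63 > 48 [met]
    (e): 57 > 48 [met]
  Stage 2 carried; the burden shifts to the borrower.
Stage 3 — burden on borrower; standard: a scintilla of evidence (weight is at least 17).
    (f): 28 ≥ 17 [met]
  The borrower carries Stage 3; the lender now bears the burden.
Stage 4 — burden on lender; standard: a preponderance (weight exceeds 48).
    (g): 51 > 48 [met]
    (h): 63 > 48 [met]
  Stage 4 is satisfied; the onus moves to the borrower.
Stage 5 — burden on borrower; standard: a heightened civil standard (weight is at least 78).
    (i): 78 ≥ 78 [met]
  All elements met at the final stage.
Every stage carried; the borrower prevails.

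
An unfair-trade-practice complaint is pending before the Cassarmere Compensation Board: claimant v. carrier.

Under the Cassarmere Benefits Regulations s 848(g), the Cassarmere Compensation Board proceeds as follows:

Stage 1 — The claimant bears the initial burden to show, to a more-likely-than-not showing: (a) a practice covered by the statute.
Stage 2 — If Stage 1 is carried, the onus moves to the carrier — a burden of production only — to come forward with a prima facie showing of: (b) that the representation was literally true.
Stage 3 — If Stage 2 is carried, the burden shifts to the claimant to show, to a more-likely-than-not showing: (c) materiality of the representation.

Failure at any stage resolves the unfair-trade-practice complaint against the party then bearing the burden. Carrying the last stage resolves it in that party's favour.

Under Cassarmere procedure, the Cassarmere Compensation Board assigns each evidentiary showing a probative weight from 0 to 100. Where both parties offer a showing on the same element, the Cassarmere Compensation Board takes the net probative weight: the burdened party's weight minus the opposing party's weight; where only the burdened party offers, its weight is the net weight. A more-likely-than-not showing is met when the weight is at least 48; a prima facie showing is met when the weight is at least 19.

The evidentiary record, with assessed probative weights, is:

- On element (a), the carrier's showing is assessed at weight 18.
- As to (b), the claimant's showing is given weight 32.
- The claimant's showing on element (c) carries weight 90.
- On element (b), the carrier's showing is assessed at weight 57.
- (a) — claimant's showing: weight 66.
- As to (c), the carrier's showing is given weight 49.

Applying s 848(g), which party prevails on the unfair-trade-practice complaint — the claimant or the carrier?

Stage 1 — burden on claimant; standard: a more-likely-than-not showing (weight is at least 48).
    (a): 66 − 18 = 48 ≥ 48 [met]
  Stage 1 carried; the burden shifts to the carrier.
Stage 2 — burden on carrier; standard: a prima facie showing (weight is at least 19).
    (b): 57 − 32 = 25 ≥ 19 [met]
  Stage 2 carried; the burden shifts to the claimant.
Stage 3 — burden on claimant; standard: a more-likely-than-not showing (weight is at least 48).
    (c): 90 − 49 = 41 < 48 [not met]
  The claimant does not carry Stage 3.
The carrier prevails.

carrier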